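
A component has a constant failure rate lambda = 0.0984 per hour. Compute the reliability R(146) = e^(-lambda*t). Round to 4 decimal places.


lambda = 0.0984
t = 146
lambda * t = 14.3664
R(t) = e^(-14.3664)
R(t) = 0.0

0.0


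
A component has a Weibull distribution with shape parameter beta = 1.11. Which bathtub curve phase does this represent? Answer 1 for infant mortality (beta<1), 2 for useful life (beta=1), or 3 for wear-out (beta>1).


beta = 1.11
Compare beta to 1:
beta < 1 => infant mortality (phase 1)
beta = 1 => useful life (phase 2)
beta > 1 => wear-out (phase 3)
Since beta = 1.11, this is wear-out (increasing failure rate)
Phase = 3

3


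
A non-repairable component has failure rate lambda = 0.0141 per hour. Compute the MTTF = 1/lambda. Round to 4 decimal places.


lambda = 0.0141
MTTF = 1 / 0.0141
MTTF = 70.922

70.922


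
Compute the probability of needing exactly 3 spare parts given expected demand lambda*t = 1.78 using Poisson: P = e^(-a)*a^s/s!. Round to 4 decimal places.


a = 1.78, s = 3
e^(-a) = e^(-1.78) = 0.1686
a^s = 1.78^3 = 5.6398
s! = 6
P = 0.1686 * 5.6398 / 6
P = 0.1585

0.1585


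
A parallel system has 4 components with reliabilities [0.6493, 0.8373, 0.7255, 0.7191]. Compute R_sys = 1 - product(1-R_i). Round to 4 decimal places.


Components: [0.6493, 0.8373, 0.7255, 0.7191]
(1 - 0.6493) = 0.3507, running product = 0.3507
(1 - 0.8373) = 0.1627, running product = 0.0571
(1 - 0.7255) = 0.2745, running product = 0.0157
(1 - 0.7191) = 0.2809, running product = 0.0044
Product of (1-R_i) = 0.0044
R_sys = 1 - 0.0044 = 0.9956

0.9956


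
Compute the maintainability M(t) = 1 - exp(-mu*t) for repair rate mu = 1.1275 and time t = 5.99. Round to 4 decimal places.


mu = 1.1275, t = 5.99
mu * t = 1.1275 * 5.99 = 6.7537
exp(-6.7537) = 0.0012
M(t) = 1 - 0.0012
M(t) = 0.9988

0.9988


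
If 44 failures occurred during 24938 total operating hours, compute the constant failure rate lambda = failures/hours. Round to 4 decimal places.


failures = 44
total_hours = 24938
lambda = 44 / 24938
lambda = 0.0018

0.0018


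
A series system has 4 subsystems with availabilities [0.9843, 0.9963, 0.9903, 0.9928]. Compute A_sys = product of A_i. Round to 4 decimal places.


Subsystems: [0.9843, 0.9963, 0.9903, 0.9928]
After subsystem 1 (A=0.9843): product = 0.9843
After subsystem 2 (A=0.9963): product = 0.9807
After subsystem 3 (A=0.9903): product = 0.9711
After subsystem 4 (A=0.9928): product = 0.9642
A_sys = 0.9642

0.9642


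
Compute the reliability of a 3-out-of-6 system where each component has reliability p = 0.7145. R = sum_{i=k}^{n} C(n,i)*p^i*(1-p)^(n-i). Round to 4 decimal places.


k = 3, n = 6, p = 0.7145
i=3: C(6,3)=20 * 0.7145^3 * 0.2855^3 = 0.1698
i=4: C(6,4)=15 * 0.7145^4 * 0.2855^2 = 0.3186
i=5: C(6,5)=6 * 0.7145^5 * 0.2855^1 = 0.319
i=6: C(6,6)=1 * 0.7145^6 * 0.2855^0 = 0.133
R = sum of terms = 0.9404

0.9404


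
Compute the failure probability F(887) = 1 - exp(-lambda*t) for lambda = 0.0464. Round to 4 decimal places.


lambda = 0.0464, t = 887
lambda * t = 41.1568
exp(-41.1568) = 0.0
F(t) = 1 - 0.0
F(t) = 1.0

1.0


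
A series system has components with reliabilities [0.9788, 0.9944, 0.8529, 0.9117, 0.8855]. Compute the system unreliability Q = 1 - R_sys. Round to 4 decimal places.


Components: [0.9788, 0.9944, 0.8529, 0.9117, 0.8855]
After component 1: product = 0.9788
After component 2: product = 0.9733
After component 3: product = 0.8301
After component 4: product = 0.7568
After component 5: product = 0.6702
R_sys = 0.6702
Q = 1 - 0.6702 = 0.3298

0.3298


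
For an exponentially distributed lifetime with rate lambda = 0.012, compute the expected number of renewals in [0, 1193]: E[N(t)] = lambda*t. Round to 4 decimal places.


lambda = 0.012
t = 1193
E[N(t)] = lambda * t
E[N(t)] = 0.012 * 1193
E[N(t)] = 14.316

14.316


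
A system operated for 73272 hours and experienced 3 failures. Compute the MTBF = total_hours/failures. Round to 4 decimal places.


total_hours = 73272
failures = 3
MTBF = 73272 / 3
MTBF = 24424.0

24424.0


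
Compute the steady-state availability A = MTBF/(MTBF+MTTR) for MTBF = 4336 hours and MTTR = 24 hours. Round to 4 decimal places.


MTBF = 4336
MTTR = 24
MTBF + MTTR = 4360
A = 4336 / 4360
A = 0.9945

0.9945


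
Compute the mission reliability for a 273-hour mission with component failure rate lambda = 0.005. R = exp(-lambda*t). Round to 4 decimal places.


lambda = 0.005
mission_time = 273
lambda * t = 0.005 * 273 = 1.365
R = exp(-1.365)
R = 0.2554

0.2554


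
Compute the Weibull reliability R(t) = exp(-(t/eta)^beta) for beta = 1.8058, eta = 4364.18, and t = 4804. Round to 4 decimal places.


beta = 1.8058, eta = 4364.18, t = 4804
t/eta = 4804 / 4364.18 = 1.1008
(t/eta)^beta = 1.1008^1.8058 = 1.1893
R(t) = exp(-1.1893)
R(t) = 0.3044

0.3044


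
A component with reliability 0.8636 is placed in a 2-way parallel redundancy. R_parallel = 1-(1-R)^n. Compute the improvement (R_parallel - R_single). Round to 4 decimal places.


R_single = 0.8636, n = 2
1 - R_single = 0.1364
(1 - R_single)^n = 0.1364^2 = 0.0186
R_parallel = 1 - 0.0186 = 0.9814
Improvement = 0.9814 - 0.8636
Improvement = 0.1178

0.1178


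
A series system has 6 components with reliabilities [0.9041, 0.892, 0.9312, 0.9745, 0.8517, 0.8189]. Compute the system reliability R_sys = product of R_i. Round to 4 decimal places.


Components: [0.9041, 0.892, 0.9312, 0.9745, 0.8517, 0.8189]
After component 1 (R=0.9041): product = 0.9041
After component 2 (R=0.892): product = 0.8065
After component 3 (R=0.9312): product = 0.751
After component 4 (R=0.9745): product = 0.7318
After component 5 (R=0.8517): product = 0.6233
After component 6 (R=0.8189): product = 0.5104
R_sys = 0.5104

0.5104


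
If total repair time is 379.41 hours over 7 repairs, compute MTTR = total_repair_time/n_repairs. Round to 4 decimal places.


total_repair_time = 379.41
n_repairs = 7
MTTR = 379.41 / 7
MTTR = 54.2014

54.2014


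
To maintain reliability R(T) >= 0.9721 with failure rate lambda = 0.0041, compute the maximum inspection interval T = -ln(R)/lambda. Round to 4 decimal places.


R_target = 0.9721
lambda = 0.0041
-ln(0.9721) = 0.0283
T = 0.0283 / 0.0041
T = 6.9016

6.9016


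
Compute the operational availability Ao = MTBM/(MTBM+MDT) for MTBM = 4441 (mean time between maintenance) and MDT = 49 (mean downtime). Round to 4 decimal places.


MTBM = 4441
MDT = 49
MTBM + MDT = 4490
Ao = 4441 / 4490
Ao = 0.9891

0.9891


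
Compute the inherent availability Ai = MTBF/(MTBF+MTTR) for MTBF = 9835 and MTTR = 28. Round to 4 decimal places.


MTBF = 9835
MTTR = 28
MTBF + MTTR = 9863
Ai = 9835 / 9863
Ai = 0.9972

0.9972


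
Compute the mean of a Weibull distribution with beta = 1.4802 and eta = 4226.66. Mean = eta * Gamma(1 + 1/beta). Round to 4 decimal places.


beta = 1.4802, eta = 4226.66
1/beta = 0.6756
1 + 1/beta = 1.6756
Gamma(1.6756) = 0.9042
Mean = 4226.66 * 0.9042
Mean = 3821.9107

3821.9107


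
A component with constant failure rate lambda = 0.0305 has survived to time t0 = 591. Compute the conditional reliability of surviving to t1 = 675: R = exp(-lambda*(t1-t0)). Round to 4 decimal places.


lambda = 0.0305
t0 = 591, t1 = 675
t1 - t0 = 84
lambda * (t1-t0) = 0.0305 * 84 = 2.562
R = exp(-2.562)
R = 0.0772

0.0772


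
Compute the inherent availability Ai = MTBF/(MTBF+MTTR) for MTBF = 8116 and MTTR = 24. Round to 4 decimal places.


MTBF = 8116
MTTR = 24
MTBF + MTTR = 8140
Ai = 8116 / 8140
Ai = 0.9971

0.9971


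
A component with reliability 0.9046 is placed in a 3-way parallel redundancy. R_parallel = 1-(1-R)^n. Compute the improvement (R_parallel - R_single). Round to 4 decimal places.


R_single = 0.9046, n = 3
1 - R_single = 0.0954
(1 - R_single)^n = 0.0954^3 = 0.0009
R_parallel = 1 - 0.0009 = 0.9991
Improvement = 0.9991 - 0.9046
Improvement = 0.0945

0.0945


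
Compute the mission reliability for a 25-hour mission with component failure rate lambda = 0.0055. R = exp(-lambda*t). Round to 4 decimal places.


lambda = 0.0055
mission_time = 25
lambda * t = 0.0055 * 25 = 0.1375
R = exp(-0.1375)
R = 0.8715

0.8715


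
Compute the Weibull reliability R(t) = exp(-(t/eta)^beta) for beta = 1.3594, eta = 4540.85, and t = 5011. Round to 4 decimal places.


beta = 1.3594, eta = 4540.85, t = 5011
t/eta = 5011 / 4540.85 = 1.1035
(t/eta)^beta = 1.1035^1.3594 = 1.1433
R(t) = exp(-1.1433)
R(t) = 0.3188

0.3188


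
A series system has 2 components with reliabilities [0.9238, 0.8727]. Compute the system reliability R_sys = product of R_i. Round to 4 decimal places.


Components: [0.9238, 0.8727]
After component 1 (R=0.9238): product = 0.9238
After component 2 (R=0.8727): product = 0.8062
R_sys = 0.8062

0.8062


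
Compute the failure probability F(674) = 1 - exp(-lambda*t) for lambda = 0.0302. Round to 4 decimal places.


lambda = 0.0302, t = 674
lambda * t = 20.3548
exp(-20.3548) = 0.0
F(t) = 1 - 0.0
F(t) = 1.0

1.0


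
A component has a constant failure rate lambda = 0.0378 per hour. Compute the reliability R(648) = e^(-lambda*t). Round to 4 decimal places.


lambda = 0.0378
t = 648
lambda * t = 24.4944
R(t) = e^(-24.4944)
R(t) = 0.0

0.0


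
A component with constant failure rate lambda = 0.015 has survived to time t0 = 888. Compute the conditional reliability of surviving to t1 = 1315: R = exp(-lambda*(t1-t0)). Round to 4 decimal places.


lambda = 0.015
t0 = 888, t1 = 1315
t1 - t0 = 427
lambda * (t1-t0) = 0.015 * 427 = 6.405
R = exp(-6.405)
R = 0.0017

0.0017


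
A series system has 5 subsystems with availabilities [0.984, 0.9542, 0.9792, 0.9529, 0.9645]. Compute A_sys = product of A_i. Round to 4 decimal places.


Subsystems: [0.984, 0.9542, 0.9792, 0.9529, 0.9645]
After subsystem 1 (A=0.984): product = 0.984
After subsystem 2 (A=0.9542): product = 0.9389
After subsystem 3 (A=0.9792): product = 0.9194
After subsystem 4 (A=0.9529): product = 0.8761
After subsystem 5 (A=0.9645): product = 0.845
A_sys = 0.845

0.845


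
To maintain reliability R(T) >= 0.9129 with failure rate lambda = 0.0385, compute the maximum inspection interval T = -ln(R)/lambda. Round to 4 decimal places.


R_target = 0.9129
lambda = 0.0385
-ln(0.9129) = 0.0911
T = 0.0911 / 0.0385
T = 2.367

2.367


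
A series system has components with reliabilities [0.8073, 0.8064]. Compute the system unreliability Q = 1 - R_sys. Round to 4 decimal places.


Components: [0.8073, 0.8064]
After component 1: product = 0.8073
After component 2: product = 0.651
R_sys = 0.651
Q = 1 - 0.651 = 0.349

0.349


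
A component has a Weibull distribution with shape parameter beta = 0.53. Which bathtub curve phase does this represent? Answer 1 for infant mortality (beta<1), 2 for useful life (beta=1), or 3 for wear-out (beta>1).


beta = 0.53
Compare beta to 1:
beta < 1 => infant mortality (phase 1)
beta = 1 => useful life (phase 2)
beta > 1 => wear-out (phase 3)
Since beta = 0.53, this is infant mortality (decreasing failure rate)
Phase = 1

1


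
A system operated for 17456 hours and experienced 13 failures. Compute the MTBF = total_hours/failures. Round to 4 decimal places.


total_hours = 17456
failures = 13
MTBF = 17456 / 13
MTBF = 1342.7692

1342.7692


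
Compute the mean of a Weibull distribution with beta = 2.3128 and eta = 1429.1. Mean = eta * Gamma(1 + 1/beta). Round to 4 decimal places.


beta = 2.3128, eta = 1429.1
1/beta = 0.4324
1 + 1/beta = 1.4324
Gamma(1.4324) = 0.886
Mean = 1429.1 * 0.886
Mean = 1266.1445

1266.1445


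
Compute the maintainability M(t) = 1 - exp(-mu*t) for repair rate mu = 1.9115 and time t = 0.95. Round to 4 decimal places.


mu = 1.9115, t = 0.95
mu * t = 1.9115 * 0.95 = 1.8159
exp(-1.8159) = 0.1627
M(t) = 1 - 0.1627
M(t) = 0.8373

0.8373


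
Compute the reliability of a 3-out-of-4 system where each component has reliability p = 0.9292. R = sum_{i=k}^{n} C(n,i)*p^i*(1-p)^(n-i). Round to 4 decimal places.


k = 3, n = 4, p = 0.9292
i=3: C(4,3)=4 * 0.9292^3 * 0.0708^1 = 0.2272
i=4: C(4,4)=1 * 0.9292^4 * 0.0708^0 = 0.7455
R = sum of terms = 0.9727

0.9727


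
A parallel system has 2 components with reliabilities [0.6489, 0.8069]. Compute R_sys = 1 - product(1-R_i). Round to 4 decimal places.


Components: [0.6489, 0.8069]
(1 - 0.6489) = 0.3511, running product = 0.3511
(1 - 0.8069) = 0.1931, running product = 0.0678
Product of (1-R_i) = 0.0678
R_sys = 1 - 0.0678 = 0.9322

0.9322


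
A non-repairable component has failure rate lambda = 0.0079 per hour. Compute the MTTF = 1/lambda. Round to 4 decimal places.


lambda = 0.0079
MTTF = 1 / 0.0079
MTTF = 126.5823

126.5823


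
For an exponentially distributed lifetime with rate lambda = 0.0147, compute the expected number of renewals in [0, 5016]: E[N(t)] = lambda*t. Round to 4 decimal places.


lambda = 0.0147
t = 5016
E[N(t)] = lambda * t
E[N(t)] = 0.0147 * 5016
E[N(t)] = 73.7352

73.7352


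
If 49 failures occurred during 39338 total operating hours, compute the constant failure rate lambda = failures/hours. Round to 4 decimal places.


failures = 49
total_hours = 39338
lambda = 49 / 39338
lambda = 0.0012

0.0012


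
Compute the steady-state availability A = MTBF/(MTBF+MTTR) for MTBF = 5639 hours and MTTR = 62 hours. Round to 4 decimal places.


MTBF = 5639
MTTR = 62
MTBF + MTTR = 5701
A = 5639 / 5701
A = 0.9891

0.9891


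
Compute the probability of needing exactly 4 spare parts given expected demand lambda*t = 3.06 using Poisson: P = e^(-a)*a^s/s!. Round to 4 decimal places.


a = 3.06, s = 4
e^(-a) = e^(-3.06) = 0.0469
a^s = 3.06^4 = 87.677
s! = 24
P = 0.0469 * 87.677 / 24
P = 0.1713

0.1713


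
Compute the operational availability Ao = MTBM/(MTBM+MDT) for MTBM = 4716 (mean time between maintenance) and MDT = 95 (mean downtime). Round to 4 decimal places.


MTBM = 4716
MDT = 95
MTBM + MDT = 4811
Ao = 4716 / 4811
Ao = 0.9803

0.9803


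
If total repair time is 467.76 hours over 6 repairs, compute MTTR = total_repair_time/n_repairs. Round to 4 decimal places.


total_repair_time = 467.76
n_repairs = 6
MTTR = 467.76 / 6
MTTR = 77.96

77.96


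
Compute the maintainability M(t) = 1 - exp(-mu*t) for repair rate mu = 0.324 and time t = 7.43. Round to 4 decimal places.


mu = 0.324, t = 7.43
mu * t = 0.324 * 7.43 = 2.4073
exp(-2.4073) = 0.0901
M(t) = 1 - 0.0901
M(t) = 0.9099

0.9099


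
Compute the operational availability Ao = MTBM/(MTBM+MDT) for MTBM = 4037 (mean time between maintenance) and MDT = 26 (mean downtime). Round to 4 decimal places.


MTBM = 4037
MDT = 26
MTBM + MDT = 4063
Ao = 4037 / 4063
Ao = 0.9936

0.9936


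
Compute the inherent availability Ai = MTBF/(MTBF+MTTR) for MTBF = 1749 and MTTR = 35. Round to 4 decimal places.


MTBF = 1749
MTTR = 35
MTBF + MTTR = 1784
Ai = 1749 / 1784
Ai = 0.9804

0.9804


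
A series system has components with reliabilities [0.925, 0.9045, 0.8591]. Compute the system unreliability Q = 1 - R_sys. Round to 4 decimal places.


Components: [0.925, 0.9045, 0.8591]
After component 1: product = 0.925
After component 2: product = 0.8367
After component 3: product = 0.7188
R_sys = 0.7188
Q = 1 - 0.7188 = 0.2812

0.2812


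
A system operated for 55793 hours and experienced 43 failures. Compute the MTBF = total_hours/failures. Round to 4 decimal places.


total_hours = 55793
failures = 43
MTBF = 55793 / 43
MTBF = 1297.5116

1297.5116


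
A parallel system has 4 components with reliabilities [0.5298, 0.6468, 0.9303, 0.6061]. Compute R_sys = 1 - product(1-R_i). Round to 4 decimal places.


Components: [0.5298, 0.6468, 0.9303, 0.6061]
(1 - 0.5298) = 0.4702, running product = 0.4702
(1 - 0.6468) = 0.3532, running product = 0.1661
(1 - 0.9303) = 0.0697, running product = 0.0116
(1 - 0.6061) = 0.3939, running product = 0.0046
Product of (1-R_i) = 0.0046
R_sys = 1 - 0.0046 = 0.9954

0.9954


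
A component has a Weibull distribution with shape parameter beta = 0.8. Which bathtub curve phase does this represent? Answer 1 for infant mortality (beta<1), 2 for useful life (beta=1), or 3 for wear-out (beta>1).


beta = 0.8
Compare beta to 1:
beta < 1 => infant mortality (phase 1)
beta = 1 => useful life (phase 2)
beta > 1 => wear-out (phase 3)
Since beta = 0.8, this is infant mortality (decreasing failure rate)
Phase = 1

1


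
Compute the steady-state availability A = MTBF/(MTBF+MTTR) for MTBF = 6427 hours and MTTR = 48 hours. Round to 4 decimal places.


MTBF = 6427
MTTR = 48
MTBF + MTTR = 6475
A = 6427 / 6475
A = 0.9926

0.9926


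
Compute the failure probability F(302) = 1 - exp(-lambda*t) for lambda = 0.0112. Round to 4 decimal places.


lambda = 0.0112, t = 302
lambda * t = 3.3824
exp(-3.3824) = 0.034
F(t) = 1 - 0.034
F(t) = 0.966

0.966


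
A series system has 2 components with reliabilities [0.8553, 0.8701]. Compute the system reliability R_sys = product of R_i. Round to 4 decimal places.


Components: [0.8553, 0.8701]
After component 1 (R=0.8553): product = 0.8553
After component 2 (R=0.8701): product = 0.7442
R_sys = 0.7442

0.7442


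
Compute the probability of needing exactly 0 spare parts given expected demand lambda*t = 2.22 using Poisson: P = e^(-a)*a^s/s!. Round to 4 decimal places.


a = 2.22, s = 0
e^(-a) = e^(-2.22) = 0.1086
a^s = 2.22^0 = 1.0
s! = 1
P = 0.1086 * 1.0 / 1
P = 0.1086

0.1086


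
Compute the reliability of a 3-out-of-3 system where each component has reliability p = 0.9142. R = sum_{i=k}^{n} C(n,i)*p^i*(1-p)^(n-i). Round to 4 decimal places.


k = 3, n = 3, p = 0.9142
i=3: C(3,3)=1 * 0.9142^3 * 0.0858^0 = 0.7641
R = sum of terms = 0.7641

0.7641


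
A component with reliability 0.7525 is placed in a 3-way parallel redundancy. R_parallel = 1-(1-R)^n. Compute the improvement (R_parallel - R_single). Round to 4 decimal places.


R_single = 0.7525, n = 3
1 - R_single = 0.2475
(1 - R_single)^n = 0.2475^3 = 0.0152
R_parallel = 1 - 0.0152 = 0.9848
Improvement = 0.9848 - 0.7525
Improvement = 0.2323

0.2323


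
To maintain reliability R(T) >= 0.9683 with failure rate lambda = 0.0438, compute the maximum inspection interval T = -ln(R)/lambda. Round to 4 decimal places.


R_target = 0.9683
lambda = 0.0438
-ln(0.9683) = 0.0322
T = 0.0322 / 0.0438
T = 0.7355

0.7355


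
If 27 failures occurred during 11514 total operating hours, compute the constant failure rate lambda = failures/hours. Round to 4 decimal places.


failures = 27
total_hours = 11514
lambda = 27 / 11514
lambda = 0.0023

0.0023


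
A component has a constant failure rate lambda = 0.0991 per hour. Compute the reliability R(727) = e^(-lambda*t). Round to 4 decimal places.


lambda = 0.0991
t = 727
lambda * t = 72.0457
R(t) = e^(-72.0457)
R(t) = 0.0

0.0


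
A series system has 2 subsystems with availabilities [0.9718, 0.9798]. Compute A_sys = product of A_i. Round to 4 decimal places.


Subsystems: [0.9718, 0.9798]
After subsystem 1 (A=0.9718): product = 0.9718
After subsystem 2 (A=0.9798): product = 0.9522
A_sys = 0.9522

0.9522


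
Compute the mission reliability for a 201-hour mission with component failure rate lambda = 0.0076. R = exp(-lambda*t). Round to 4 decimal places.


lambda = 0.0076
mission_time = 201
lambda * t = 0.0076 * 201 = 1.5276
R = exp(-1.5276)
R = 0.2171

0.2171


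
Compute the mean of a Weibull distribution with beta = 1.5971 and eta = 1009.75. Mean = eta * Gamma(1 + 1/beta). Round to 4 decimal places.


beta = 1.5971, eta = 1009.75
1/beta = 0.6261
1 + 1/beta = 1.6261
Gamma(1.6261) = 0.8967
Mean = 1009.75 * 0.8967
Mean = 905.4677

905.4677


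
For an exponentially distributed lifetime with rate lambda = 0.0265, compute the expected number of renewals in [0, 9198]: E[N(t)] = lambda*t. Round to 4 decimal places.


lambda = 0.0265
t = 9198
E[N(t)] = lambda * t
E[N(t)] = 0.0265 * 9198
E[N(t)] = 243.747

243.747


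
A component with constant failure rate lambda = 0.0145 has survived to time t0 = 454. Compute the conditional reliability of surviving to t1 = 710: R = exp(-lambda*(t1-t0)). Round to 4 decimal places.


lambda = 0.0145
t0 = 454, t1 = 710
t1 - t0 = 256
lambda * (t1-t0) = 0.0145 * 256 = 3.712
R = exp(-3.712)
R = 0.0244

0.0244


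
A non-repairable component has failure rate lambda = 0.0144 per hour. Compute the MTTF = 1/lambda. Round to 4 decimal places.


lambda = 0.0144
MTTF = 1 / 0.0144
MTTF = 69.4444

69.4444


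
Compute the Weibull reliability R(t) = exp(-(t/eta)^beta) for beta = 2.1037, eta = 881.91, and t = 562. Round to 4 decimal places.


beta = 2.1037, eta = 881.91, t = 562
t/eta = 562 / 881.91 = 0.6373
(t/eta)^beta = 0.6373^2.1037 = 0.3876
R(t) = exp(-0.3876)
R(t) = 0.6787

0.6787


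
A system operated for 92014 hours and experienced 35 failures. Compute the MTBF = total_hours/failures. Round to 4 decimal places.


total_hours = 92014
failures = 35
MTBF = 92014 / 35
MTBF = 2628.9714

2628.9714


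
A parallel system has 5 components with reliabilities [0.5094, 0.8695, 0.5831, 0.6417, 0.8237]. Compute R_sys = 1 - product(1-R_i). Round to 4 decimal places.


Components: [0.5094, 0.8695, 0.5831, 0.6417, 0.8237]
(1 - 0.5094) = 0.4906, running product = 0.4906
(1 - 0.8695) = 0.1305, running product = 0.064
(1 - 0.5831) = 0.4169, running product = 0.0267
(1 - 0.6417) = 0.3583, running product = 0.0096
(1 - 0.8237) = 0.1763, running product = 0.0017
Product of (1-R_i) = 0.0017
R_sys = 1 - 0.0017 = 0.9983

0.9983


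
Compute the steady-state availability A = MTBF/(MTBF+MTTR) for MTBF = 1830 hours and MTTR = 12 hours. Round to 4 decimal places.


MTBF = 1830
MTTR = 12
MTBF + MTTR = 1842
A = 1830 / 1842
A = 0.9935

0.9935


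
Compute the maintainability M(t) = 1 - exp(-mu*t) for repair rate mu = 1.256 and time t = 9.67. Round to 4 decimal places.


mu = 1.256, t = 9.67
mu * t = 1.256 * 9.67 = 12.1455
exp(-12.1455) = 0.0
M(t) = 1 - 0.0
M(t) = 1.0

1.0


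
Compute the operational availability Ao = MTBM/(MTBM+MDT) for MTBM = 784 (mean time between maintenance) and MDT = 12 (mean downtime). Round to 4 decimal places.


MTBM = 784
MDT = 12
MTBM + MDT = 796
Ao = 784 / 796
Ao = 0.9849

0.9849


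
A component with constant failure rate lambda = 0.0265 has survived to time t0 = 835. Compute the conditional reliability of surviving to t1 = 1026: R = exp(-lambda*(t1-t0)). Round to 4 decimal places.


lambda = 0.0265
t0 = 835, t1 = 1026
t1 - t0 = 191
lambda * (t1-t0) = 0.0265 * 191 = 5.0615
R = exp(-5.0615)
R = 0.0063

0.0063


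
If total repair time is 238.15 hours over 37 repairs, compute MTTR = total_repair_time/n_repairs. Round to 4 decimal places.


total_repair_time = 238.15
n_repairs = 37
MTTR = 238.15 / 37
MTTR = 6.4365

6.4365


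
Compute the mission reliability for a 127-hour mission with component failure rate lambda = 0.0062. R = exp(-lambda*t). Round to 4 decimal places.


lambda = 0.0062
mission_time = 127
lambda * t = 0.0062 * 127 = 0.7874
R = exp(-0.7874)
R = 0.455

0.455


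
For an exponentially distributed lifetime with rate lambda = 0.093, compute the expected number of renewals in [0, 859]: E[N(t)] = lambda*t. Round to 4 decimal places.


lambda = 0.093
t = 859
E[N(t)] = lambda * t
E[N(t)] = 0.093 * 859
E[N(t)] = 79.887

79.887


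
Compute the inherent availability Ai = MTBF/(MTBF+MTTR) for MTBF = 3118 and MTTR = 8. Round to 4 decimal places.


MTBF = 3118
MTTR = 8
MTBF + MTTR = 3126
Ai = 3118 / 3126
Ai = 0.9974

0.9974


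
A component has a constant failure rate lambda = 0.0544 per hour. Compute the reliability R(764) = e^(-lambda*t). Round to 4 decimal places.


lambda = 0.0544
t = 764
lambda * t = 41.5616
R(t) = e^(-41.5616)
R(t) = 0.0

0.0


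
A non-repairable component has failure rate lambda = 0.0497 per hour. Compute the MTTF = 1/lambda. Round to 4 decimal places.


lambda = 0.0497
MTTF = 1 / 0.0497
MTTF = 20.1207

20.1207


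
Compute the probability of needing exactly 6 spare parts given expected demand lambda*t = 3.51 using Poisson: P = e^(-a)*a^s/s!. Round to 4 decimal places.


a = 3.51, s = 6
e^(-a) = e^(-3.51) = 0.0299
a^s = 3.51^6 = 1870.0047
s! = 720
P = 0.0299 * 1870.0047 / 720
P = 0.0776

0.0776


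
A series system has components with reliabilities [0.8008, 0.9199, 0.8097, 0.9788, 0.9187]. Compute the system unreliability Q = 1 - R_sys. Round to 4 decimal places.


Components: [0.8008, 0.9199, 0.8097, 0.9788, 0.9187]
After component 1: product = 0.8008
After component 2: product = 0.7367
After component 3: product = 0.5965
After component 4: product = 0.5838
After component 5: product = 0.5364
R_sys = 0.5364
Q = 1 - 0.5364 = 0.4636

0.4636


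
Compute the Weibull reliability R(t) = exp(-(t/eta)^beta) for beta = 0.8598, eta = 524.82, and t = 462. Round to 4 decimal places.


beta = 0.8598, eta = 524.82, t = 462
t/eta = 462 / 524.82 = 0.8803
(t/eta)^beta = 0.8803^0.8598 = 0.8962
R(t) = exp(-0.8962)
R(t) = 0.4081

0.4081


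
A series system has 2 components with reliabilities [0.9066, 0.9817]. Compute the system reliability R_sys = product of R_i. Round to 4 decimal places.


Components: [0.9066, 0.9817]
After component 1 (R=0.9066): product = 0.9066
After component 2 (R=0.9817): product = 0.89
R_sys = 0.89

0.89


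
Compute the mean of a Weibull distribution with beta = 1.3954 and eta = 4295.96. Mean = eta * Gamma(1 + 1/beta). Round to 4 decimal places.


beta = 1.3954, eta = 4295.96
1/beta = 0.7166
1 + 1/beta = 1.7166
Gamma(1.7166) = 0.9119
Mean = 4295.96 * 0.9119
Mean = 3917.4739

3917.4739


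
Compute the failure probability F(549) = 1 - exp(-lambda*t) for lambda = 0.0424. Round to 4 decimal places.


lambda = 0.0424, t = 549
lambda * t = 23.2776
exp(-23.2776) = 0.0
F(t) = 1 - 0.0
F(t) = 1.0

1.0


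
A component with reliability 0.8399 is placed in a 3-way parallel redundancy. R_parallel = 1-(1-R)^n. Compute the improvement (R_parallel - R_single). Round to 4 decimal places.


R_single = 0.8399, n = 3
1 - R_single = 0.1601
(1 - R_single)^n = 0.1601^3 = 0.0041
R_parallel = 1 - 0.0041 = 0.9959
Improvement = 0.9959 - 0.8399
Improvement = 0.156

0.156


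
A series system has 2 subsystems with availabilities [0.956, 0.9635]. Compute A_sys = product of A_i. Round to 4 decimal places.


Subsystems: [0.956, 0.9635]
After subsystem 1 (A=0.956): product = 0.956
After subsystem 2 (A=0.9635): product = 0.9211
A_sys = 0.9211

0.9211


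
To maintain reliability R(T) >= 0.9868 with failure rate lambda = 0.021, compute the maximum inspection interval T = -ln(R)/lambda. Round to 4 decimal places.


R_target = 0.9868
lambda = 0.021
-ln(0.9868) = 0.0133
T = 0.0133 / 0.021
T = 0.6328

0.6328


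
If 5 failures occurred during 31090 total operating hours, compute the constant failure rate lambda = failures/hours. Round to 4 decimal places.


failures = 5
total_hours = 31090
lambda = 5 / 31090
lambda = 0.0002

0.0002


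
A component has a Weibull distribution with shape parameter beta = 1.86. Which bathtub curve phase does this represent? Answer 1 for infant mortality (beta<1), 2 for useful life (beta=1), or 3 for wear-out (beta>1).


beta = 1.86
Compare beta to 1:
beta < 1 => infant mortality (phase 1)
beta = 1 => useful life (phase 2)
beta > 1 => wear-out (phase 3)
Since beta = 1.86, this is wear-out (increasing failure rate)
Phase = 3

3


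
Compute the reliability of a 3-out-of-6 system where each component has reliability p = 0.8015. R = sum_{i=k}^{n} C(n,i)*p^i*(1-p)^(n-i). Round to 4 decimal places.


k = 3, n = 6, p = 0.8015
i=3: C(6,3)=20 * 0.8015^3 * 0.1985^3 = 0.0805
i=4: C(6,4)=15 * 0.8015^4 * 0.1985^2 = 0.2439
i=5: C(6,5)=6 * 0.8015^5 * 0.1985^1 = 0.3939
i=6: C(6,6)=1 * 0.8015^6 * 0.1985^0 = 0.2651
R = sum of terms = 0.9835

0.9835


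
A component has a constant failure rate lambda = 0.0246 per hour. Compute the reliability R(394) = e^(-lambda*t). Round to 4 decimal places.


lambda = 0.0246
t = 394
lambda * t = 9.6924
R(t) = e^(-9.6924)
R(t) = 0.0001

0.0001


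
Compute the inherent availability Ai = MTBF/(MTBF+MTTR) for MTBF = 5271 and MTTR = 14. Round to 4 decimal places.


MTBF = 5271
MTTR = 14
MTBF + MTTR = 5285
Ai = 5271 / 5285
Ai = 0.9974

0.9974


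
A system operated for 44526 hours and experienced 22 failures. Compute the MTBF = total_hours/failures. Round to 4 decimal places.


total_hours = 44526
failures = 22
MTBF = 44526 / 22
MTBF = 2023.9091

2023.9091


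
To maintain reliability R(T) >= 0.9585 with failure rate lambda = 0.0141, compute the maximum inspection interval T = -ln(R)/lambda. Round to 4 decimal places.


R_target = 0.9585
lambda = 0.0141
-ln(0.9585) = 0.0424
T = 0.0424 / 0.0141
T = 3.0061

3.0061


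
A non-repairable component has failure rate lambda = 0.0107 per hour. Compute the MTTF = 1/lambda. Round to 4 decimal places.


lambda = 0.0107
MTTF = 1 / 0.0107
MTTF = 93.4579

93.4579


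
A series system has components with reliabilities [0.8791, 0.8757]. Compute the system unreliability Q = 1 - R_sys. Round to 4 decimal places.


Components: [0.8791, 0.8757]
After component 1: product = 0.8791
After component 2: product = 0.7698
R_sys = 0.7698
Q = 1 - 0.7698 = 0.2302

0.2302


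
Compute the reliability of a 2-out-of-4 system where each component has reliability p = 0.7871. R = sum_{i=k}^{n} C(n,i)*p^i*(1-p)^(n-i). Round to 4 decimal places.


k = 2, n = 4, p = 0.7871
i=2: C(4,2)=6 * 0.7871^2 * 0.2129^2 = 0.1685
i=3: C(4,3)=4 * 0.7871^3 * 0.2129^1 = 0.4153
i=4: C(4,4)=1 * 0.7871^4 * 0.2129^0 = 0.3838
R = sum of terms = 0.9676

0.9676


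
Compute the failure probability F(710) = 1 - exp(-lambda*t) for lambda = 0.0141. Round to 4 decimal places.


lambda = 0.0141, t = 710
lambda * t = 10.011
exp(-10.011) = 0.0
F(t) = 1 - 0.0
F(t) = 1.0

1.0


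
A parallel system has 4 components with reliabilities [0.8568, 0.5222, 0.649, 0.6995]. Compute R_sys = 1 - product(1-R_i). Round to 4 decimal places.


Components: [0.8568, 0.5222, 0.649, 0.6995]
(1 - 0.8568) = 0.1432, running product = 0.1432
(1 - 0.5222) = 0.4778, running product = 0.0684
(1 - 0.649) = 0.351, running product = 0.024
(1 - 0.6995) = 0.3005, running product = 0.0072
Product of (1-R_i) = 0.0072
R_sys = 1 - 0.0072 = 0.9928

0.9928


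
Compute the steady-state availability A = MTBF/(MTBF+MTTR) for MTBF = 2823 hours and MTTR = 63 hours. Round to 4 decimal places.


MTBF = 2823
MTTR = 63
MTBF + MTTR = 2886
A = 2823 / 2886
A = 0.9782

0.9782


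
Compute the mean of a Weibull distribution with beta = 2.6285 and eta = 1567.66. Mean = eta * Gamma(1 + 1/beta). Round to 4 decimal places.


beta = 2.6285, eta = 1567.66
1/beta = 0.3804
1 + 1/beta = 1.3804
Gamma(1.3804) = 0.8885
Mean = 1567.66 * 0.8885
Mean = 1392.8734

1392.8734


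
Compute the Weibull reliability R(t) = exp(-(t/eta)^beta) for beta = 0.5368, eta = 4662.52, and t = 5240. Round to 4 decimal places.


beta = 0.5368, eta = 4662.52, t = 5240
t/eta = 5240 / 4662.52 = 1.1239
(t/eta)^beta = 1.1239^0.5368 = 1.0647
R(t) = exp(-1.0647)
R(t) = 0.3448

0.3448


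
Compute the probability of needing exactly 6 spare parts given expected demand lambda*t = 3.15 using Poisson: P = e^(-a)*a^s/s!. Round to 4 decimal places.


a = 3.15, s = 6
e^(-a) = e^(-3.15) = 0.0429
a^s = 3.15^6 = 976.9297
s! = 720
P = 0.0429 * 976.9297 / 720
P = 0.0581

0.0581


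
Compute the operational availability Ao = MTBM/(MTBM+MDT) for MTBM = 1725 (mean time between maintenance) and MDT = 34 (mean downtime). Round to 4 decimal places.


MTBM = 1725
MDT = 34
MTBM + MDT = 1759
Ao = 1725 / 1759
Ao = 0.9807

0.9807


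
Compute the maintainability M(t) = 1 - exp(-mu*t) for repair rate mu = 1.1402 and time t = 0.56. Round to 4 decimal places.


mu = 1.1402, t = 0.56
mu * t = 1.1402 * 0.56 = 0.6385
exp(-0.6385) = 0.5281
M(t) = 1 - 0.5281
M(t) = 0.4719

0.4719


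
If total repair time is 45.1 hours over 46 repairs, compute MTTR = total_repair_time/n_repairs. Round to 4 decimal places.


total_repair_time = 45.1
n_repairs = 46
MTTR = 45.1 / 46
MTTR = 0.9804

0.9804


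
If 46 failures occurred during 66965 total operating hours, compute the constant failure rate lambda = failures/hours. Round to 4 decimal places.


failures = 46
total_hours = 66965
lambda = 46 / 66965
lambda = 0.0007

0.0007


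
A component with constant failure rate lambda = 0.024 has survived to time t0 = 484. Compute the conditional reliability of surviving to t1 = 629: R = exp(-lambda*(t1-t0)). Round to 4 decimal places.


lambda = 0.024
t0 = 484, t1 = 629
t1 - t0 = 145
lambda * (t1-t0) = 0.024 * 145 = 3.48
R = exp(-3.48)
R = 0.0308

0.0308


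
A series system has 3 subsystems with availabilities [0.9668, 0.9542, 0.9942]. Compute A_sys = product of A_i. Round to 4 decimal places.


Subsystems: [0.9668, 0.9542, 0.9942]
After subsystem 1 (A=0.9668): product = 0.9668
After subsystem 2 (A=0.9542): product = 0.9225
After subsystem 3 (A=0.9942): product = 0.9172
A_sys = 0.9172

0.9172


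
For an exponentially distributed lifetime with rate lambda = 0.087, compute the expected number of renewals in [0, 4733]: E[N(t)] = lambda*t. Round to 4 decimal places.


lambda = 0.087
t = 4733
E[N(t)] = lambda * t
E[N(t)] = 0.087 * 4733
E[N(t)] = 411.771

411.771


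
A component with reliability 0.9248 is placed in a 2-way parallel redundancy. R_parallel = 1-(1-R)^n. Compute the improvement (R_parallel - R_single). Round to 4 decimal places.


R_single = 0.9248, n = 2
1 - R_single = 0.0752
(1 - R_single)^n = 0.0752^2 = 0.0057
R_parallel = 1 - 0.0057 = 0.9943
Improvement = 0.9943 - 0.9248
Improvement = 0.0695

0.0695


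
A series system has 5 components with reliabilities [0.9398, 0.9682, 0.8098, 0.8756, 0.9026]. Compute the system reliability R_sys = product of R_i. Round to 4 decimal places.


Components: [0.9398, 0.9682, 0.8098, 0.8756, 0.9026]
After component 1 (R=0.9398): product = 0.9398
After component 2 (R=0.9682): product = 0.9099
After component 3 (R=0.8098): product = 0.7368
After component 4 (R=0.8756): product = 0.6452
After component 5 (R=0.9026): product = 0.5823
R_sys = 0.5823

0.5823


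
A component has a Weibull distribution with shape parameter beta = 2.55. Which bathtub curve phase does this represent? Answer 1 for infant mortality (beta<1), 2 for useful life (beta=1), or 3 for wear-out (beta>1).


beta = 2.55
Compare beta to 1:
beta < 1 => infant mortality (phase 1)
beta = 1 => useful life (phase 2)
beta > 1 => wear-out (phase 3)
Since beta = 2.55, this is wear-out (increasing failure rate)
Phase = 3

3


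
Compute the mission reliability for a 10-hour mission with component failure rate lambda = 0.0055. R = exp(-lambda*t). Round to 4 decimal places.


lambda = 0.0055
mission_time = 10
lambda * t = 0.0055 * 10 = 0.055
R = exp(-0.055)
R = 0.9465

0.9465


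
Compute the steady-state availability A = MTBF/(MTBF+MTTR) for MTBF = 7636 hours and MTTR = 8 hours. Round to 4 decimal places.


MTBF = 7636
MTTR = 8
MTBF + MTTR = 7644
A = 7636 / 7644
A = 0.999

0.999


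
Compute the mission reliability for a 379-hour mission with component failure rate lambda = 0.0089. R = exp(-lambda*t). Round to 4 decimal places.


lambda = 0.0089
mission_time = 379
lambda * t = 0.0089 * 379 = 3.3731
R = exp(-3.3731)
R = 0.0343

0.0343


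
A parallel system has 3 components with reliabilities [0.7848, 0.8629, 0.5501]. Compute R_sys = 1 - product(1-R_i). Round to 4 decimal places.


Components: [0.7848, 0.8629, 0.5501]
(1 - 0.7848) = 0.2152, running product = 0.2152
(1 - 0.8629) = 0.1371, running product = 0.0295
(1 - 0.5501) = 0.4499, running product = 0.0133
Product of (1-R_i) = 0.0133
R_sys = 1 - 0.0133 = 0.9867

0.9867


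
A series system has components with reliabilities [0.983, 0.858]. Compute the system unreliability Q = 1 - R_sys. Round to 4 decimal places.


Components: [0.983, 0.858]
After component 1: product = 0.983
After component 2: product = 0.8434
R_sys = 0.8434
Q = 1 - 0.8434 = 0.1566

0.1566


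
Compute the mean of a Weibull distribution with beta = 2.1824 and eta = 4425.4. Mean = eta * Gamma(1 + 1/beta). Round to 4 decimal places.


beta = 2.1824, eta = 4425.4
1/beta = 0.4582
1 + 1/beta = 1.4582
Gamma(1.4582) = 0.8856
Mean = 4425.4 * 0.8856
Mean = 3919.1706

3919.1706


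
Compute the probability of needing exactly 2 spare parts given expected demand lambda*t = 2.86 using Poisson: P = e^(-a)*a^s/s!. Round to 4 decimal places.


a = 2.86, s = 2
e^(-a) = e^(-2.86) = 0.0573
a^s = 2.86^2 = 8.1796
s! = 2
P = 0.0573 * 8.1796 / 2
P = 0.2342

0.2342


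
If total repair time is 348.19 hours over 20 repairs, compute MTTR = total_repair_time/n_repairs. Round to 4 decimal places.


total_repair_time = 348.19
n_repairs = 20
MTTR = 348.19 / 20
MTTR = 17.4095

17.4095


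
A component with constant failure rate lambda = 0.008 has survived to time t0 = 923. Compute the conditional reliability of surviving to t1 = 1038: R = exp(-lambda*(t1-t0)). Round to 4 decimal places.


lambda = 0.008
t0 = 923, t1 = 1038
t1 - t0 = 115
lambda * (t1-t0) = 0.008 * 115 = 0.92
R = exp(-0.92)
R = 0.3985

0.3985


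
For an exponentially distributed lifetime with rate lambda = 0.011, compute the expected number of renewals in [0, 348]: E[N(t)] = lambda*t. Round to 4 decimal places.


lambda = 0.011
t = 348
E[N(t)] = lambda * t
E[N(t)] = 0.011 * 348
E[N(t)] = 3.828

3.828


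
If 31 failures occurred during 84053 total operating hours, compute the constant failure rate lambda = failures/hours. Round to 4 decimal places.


failures = 31
total_hours = 84053
lambda = 31 / 84053
lambda = 0.0004

0.0004


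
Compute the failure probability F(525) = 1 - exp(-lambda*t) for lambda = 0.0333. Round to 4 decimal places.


lambda = 0.0333, t = 525
lambda * t = 17.4825
exp(-17.4825) = 0.0
F(t) = 1 - 0.0
F(t) = 1.0

1.0


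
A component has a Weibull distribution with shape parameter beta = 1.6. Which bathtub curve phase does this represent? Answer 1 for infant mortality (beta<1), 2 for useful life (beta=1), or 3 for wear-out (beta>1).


beta = 1.6
Compare beta to 1:
beta < 1 => infant mortality (phase 1)
beta = 1 => useful life (phase 2)
beta > 1 => wear-out (phase 3)
Since beta = 1.6, this is wear-out (increasing failure rate)
Phase = 3

3


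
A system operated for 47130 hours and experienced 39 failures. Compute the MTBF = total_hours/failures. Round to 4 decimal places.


total_hours = 47130
failures = 39
MTBF = 47130 / 39
MTBF = 1208.4615

1208.4615


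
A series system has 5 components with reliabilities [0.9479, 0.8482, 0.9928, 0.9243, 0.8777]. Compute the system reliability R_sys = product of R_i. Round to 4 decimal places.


Components: [0.9479, 0.8482, 0.9928, 0.9243, 0.8777]
After component 1 (R=0.9479): product = 0.9479
After component 2 (R=0.8482): product = 0.804
After component 3 (R=0.9928): product = 0.7982
After component 4 (R=0.9243): product = 0.7378
After component 5 (R=0.8777): product = 0.6476
R_sys = 0.6476

0.6476


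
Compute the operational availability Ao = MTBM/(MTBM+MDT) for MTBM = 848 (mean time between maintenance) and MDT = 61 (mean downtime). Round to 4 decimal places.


MTBM = 848
MDT = 61
MTBM + MDT = 909
Ao = 848 / 909
Ao = 0.9329

0.9329


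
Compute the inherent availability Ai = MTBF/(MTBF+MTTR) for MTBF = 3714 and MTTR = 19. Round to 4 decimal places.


MTBF = 3714
MTTR = 19
MTBF + MTTR = 3733
Ai = 3714 / 3733
Ai = 0.9949

0.9949


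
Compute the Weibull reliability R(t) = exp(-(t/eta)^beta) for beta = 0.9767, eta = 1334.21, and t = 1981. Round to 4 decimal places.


beta = 0.9767, eta = 1334.21, t = 1981
t/eta = 1981 / 1334.21 = 1.4848
(t/eta)^beta = 1.4848^0.9767 = 1.4712
R(t) = exp(-1.4712)
R(t) = 0.2297

0.2297


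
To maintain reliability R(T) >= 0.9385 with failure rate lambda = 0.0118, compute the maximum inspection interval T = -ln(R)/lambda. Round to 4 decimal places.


R_target = 0.9385
lambda = 0.0118
-ln(0.9385) = 0.0635
T = 0.0635 / 0.0118
T = 5.379

5.379
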